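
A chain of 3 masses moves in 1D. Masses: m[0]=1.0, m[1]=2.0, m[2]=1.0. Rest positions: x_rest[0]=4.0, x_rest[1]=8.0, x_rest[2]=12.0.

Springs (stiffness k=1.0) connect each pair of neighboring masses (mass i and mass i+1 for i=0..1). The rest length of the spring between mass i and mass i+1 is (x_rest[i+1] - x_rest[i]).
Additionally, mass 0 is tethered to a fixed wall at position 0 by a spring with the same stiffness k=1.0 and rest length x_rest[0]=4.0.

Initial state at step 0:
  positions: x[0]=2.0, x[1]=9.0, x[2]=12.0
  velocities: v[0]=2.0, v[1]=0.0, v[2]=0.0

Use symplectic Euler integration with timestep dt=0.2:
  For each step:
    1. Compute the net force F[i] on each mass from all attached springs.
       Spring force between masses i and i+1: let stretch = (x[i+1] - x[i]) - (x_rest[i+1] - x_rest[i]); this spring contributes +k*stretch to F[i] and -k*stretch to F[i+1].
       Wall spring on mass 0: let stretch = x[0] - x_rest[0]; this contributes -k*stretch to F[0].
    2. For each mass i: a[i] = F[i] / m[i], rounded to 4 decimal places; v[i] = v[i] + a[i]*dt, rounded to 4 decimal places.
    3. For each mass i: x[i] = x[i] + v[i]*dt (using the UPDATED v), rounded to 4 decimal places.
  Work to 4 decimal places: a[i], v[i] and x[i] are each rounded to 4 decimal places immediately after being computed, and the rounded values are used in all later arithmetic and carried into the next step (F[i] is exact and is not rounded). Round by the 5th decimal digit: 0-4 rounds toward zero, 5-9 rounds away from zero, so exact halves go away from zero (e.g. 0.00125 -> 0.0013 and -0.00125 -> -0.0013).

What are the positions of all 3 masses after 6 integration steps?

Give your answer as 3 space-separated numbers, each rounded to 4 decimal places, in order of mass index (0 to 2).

Step 0: x=[2.0000 9.0000 12.0000] v=[2.0000 0.0000 0.0000]
Step 1: x=[2.6000 8.9200 12.0400] v=[3.0000 -0.4000 0.2000]
Step 2: x=[3.3488 8.7760 12.1152] v=[3.7440 -0.7200 0.3760]
Step 3: x=[4.1807 8.5902 12.2168] v=[4.1597 -0.9288 0.5082]
Step 4: x=[5.0218 8.3888 12.3334] v=[4.2055 -1.0071 0.5829]
Step 5: x=[5.7967 8.1989 12.4522] v=[3.8745 -0.9493 0.5940]
Step 6: x=[6.4358 8.0461 12.5609] v=[3.1956 -0.7642 0.5433]

Answer: 6.4358 8.0461 12.5609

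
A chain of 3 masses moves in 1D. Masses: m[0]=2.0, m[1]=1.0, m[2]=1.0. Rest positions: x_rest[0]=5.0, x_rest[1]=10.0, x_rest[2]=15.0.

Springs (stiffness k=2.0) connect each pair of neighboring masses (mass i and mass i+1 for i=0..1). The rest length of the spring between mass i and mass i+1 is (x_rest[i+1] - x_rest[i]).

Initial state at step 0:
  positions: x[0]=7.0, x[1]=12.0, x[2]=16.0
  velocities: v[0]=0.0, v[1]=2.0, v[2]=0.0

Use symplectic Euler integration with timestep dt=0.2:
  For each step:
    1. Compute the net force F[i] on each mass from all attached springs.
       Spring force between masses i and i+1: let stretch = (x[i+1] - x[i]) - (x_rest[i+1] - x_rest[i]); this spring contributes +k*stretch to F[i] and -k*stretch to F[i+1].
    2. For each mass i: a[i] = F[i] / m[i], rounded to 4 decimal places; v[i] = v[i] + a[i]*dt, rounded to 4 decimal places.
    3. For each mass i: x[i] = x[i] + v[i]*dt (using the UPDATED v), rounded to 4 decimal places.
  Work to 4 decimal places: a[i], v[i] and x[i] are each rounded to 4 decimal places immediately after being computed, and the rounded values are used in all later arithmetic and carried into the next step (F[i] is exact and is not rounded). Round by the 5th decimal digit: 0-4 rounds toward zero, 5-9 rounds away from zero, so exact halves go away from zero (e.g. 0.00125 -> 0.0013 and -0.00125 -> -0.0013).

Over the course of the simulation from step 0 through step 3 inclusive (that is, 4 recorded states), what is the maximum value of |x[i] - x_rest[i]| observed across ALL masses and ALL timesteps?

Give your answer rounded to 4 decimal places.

Step 0: x=[7.0000 12.0000 16.0000] v=[0.0000 2.0000 0.0000]
Step 1: x=[7.0000 12.3200 16.0800] v=[0.0000 1.6000 0.4000]
Step 2: x=[7.0128 12.5152 16.2592] v=[0.0640 0.9760 0.8960]
Step 3: x=[7.0457 12.5697 16.5389] v=[0.1645 0.2726 1.3984]
Max displacement = 2.5697

Answer: 2.5697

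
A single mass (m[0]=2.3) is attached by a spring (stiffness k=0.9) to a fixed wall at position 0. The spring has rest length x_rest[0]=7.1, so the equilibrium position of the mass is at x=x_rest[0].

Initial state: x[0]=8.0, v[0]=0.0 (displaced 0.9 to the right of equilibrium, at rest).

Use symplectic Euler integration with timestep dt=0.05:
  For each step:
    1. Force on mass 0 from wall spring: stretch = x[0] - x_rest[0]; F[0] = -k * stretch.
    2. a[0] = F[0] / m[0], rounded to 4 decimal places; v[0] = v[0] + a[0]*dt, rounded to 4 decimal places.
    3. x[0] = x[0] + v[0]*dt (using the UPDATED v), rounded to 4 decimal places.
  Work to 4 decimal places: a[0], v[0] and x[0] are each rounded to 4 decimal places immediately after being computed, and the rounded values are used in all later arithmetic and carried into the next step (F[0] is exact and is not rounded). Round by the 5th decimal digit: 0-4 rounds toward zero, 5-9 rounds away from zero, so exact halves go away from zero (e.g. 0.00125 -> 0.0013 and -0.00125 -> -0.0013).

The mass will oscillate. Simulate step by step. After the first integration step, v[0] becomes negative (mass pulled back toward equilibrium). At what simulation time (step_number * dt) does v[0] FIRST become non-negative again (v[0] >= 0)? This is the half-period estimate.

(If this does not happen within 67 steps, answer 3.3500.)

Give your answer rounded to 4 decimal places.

Answer: 3.3500

Derivation:
Step 0: x=[8.0000] v=[0.0000]
Step 1: x=[7.9991] v=[-0.0176]
Step 2: x=[7.9973] v=[-0.0352]
Step 3: x=[7.9947] v=[-0.0528]
Step 4: x=[7.9912] v=[-0.0703]
Step 5: x=[7.9868] v=[-0.0877]
Step 6: x=[7.9815] v=[-0.1051]
Step 7: x=[7.9754] v=[-0.1223]
Step 8: x=[7.9684] v=[-0.1394]
Step 9: x=[7.9606] v=[-0.1564]
Step 10: x=[7.9519] v=[-0.1732]
Step 11: x=[7.9424] v=[-0.1899]
Step 12: x=[7.9321] v=[-0.2064]
Step 13: x=[7.9210] v=[-0.2227]
Step 14: x=[7.9091] v=[-0.2388]
Step 15: x=[7.8964] v=[-0.2546]
Step 16: x=[7.8829] v=[-0.2702]
Step 17: x=[7.8686] v=[-0.2855]
Step 18: x=[7.8536] v=[-0.3005]
Step 19: x=[7.8378] v=[-0.3152]
Step 20: x=[7.8213] v=[-0.3296]
Step 21: x=[7.8041] v=[-0.3437]
Step 22: x=[7.7862] v=[-0.3575]
Step 23: x=[7.7677] v=[-0.3709]
Step 24: x=[7.7485] v=[-0.3840]
Step 25: x=[7.7287] v=[-0.3967]
Step 26: x=[7.7083] v=[-0.4090]
Step 27: x=[7.6873] v=[-0.4209]
Step 28: x=[7.6657] v=[-0.4324]
Step 29: x=[7.6435] v=[-0.4435]
Step 30: x=[7.6208] v=[-0.4541]
Step 31: x=[7.5976] v=[-0.4643]
Step 32: x=[7.5739] v=[-0.4740]
Step 33: x=[7.5497] v=[-0.4833]
Step 34: x=[7.5251] v=[-0.4921]
Step 35: x=[7.5001] v=[-0.5004]
Step 36: x=[7.4747] v=[-0.5082]
Step 37: x=[7.4489] v=[-0.5155]
Step 38: x=[7.4228] v=[-0.5223]
Step 39: x=[7.3964] v=[-0.5286]
Step 40: x=[7.3697] v=[-0.5344]
Step 41: x=[7.3427] v=[-0.5397]
Step 42: x=[7.3155] v=[-0.5445]
Step 43: x=[7.2881] v=[-0.5487]
Step 44: x=[7.2605] v=[-0.5524]
Step 45: x=[7.2327] v=[-0.5555]
Step 46: x=[7.2048] v=[-0.5581]
Step 47: x=[7.1768] v=[-0.5602]
Step 48: x=[7.1487] v=[-0.5617]
Step 49: x=[7.1206] v=[-0.5627]
Step 50: x=[7.0924] v=[-0.5631]
Step 51: x=[7.0643] v=[-0.5630]
Step 52: x=[7.0362] v=[-0.5623]
Step 53: x=[7.0081] v=[-0.5611]
Step 54: x=[6.9801] v=[-0.5593]
Step 55: x=[6.9523] v=[-0.5570]
Step 56: x=[6.9246] v=[-0.5541]
Step 57: x=[6.8971] v=[-0.5507]
Step 58: x=[6.8698] v=[-0.5467]
Step 59: x=[6.8427] v=[-0.5422]
Step 60: x=[6.8158] v=[-0.5372]
Step 61: x=[6.7892] v=[-0.5316]
Step 62: x=[6.7629] v=[-0.5255]
Step 63: x=[6.7370] v=[-0.5189]
Step 64: x=[6.7114] v=[-0.5118]
Step 65: x=[6.6862] v=[-0.5042]
Step 66: x=[6.6614] v=[-0.4961]
Step 67: x=[6.6370] v=[-0.4875]
v[0] did not become non-negative within 67 steps; using fallback time=3.3500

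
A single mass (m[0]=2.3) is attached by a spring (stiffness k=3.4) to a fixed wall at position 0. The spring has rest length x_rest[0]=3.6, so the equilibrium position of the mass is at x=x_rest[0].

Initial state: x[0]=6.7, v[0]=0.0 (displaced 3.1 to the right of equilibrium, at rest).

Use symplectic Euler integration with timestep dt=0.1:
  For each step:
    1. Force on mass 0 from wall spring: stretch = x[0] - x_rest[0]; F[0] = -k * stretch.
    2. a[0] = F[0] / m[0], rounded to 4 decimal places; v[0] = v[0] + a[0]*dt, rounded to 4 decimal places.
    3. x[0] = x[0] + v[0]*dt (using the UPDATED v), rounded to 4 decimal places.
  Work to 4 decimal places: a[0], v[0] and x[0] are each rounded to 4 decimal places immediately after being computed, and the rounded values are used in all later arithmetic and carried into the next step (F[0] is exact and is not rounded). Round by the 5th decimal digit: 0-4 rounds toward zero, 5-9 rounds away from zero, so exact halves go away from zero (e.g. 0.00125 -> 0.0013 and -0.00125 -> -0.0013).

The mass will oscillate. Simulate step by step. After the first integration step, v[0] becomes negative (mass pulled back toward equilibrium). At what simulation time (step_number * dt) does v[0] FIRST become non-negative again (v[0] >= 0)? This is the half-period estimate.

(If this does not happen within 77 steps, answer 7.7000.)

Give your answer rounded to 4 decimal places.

Answer: 2.6000

Derivation:
Step 0: x=[6.7000] v=[0.0000]
Step 1: x=[6.6542] v=[-0.4583]
Step 2: x=[6.5632] v=[-0.9098]
Step 3: x=[6.4284] v=[-1.3478]
Step 4: x=[6.2518] v=[-1.7659]
Step 5: x=[6.0360] v=[-2.1579]
Step 6: x=[5.7842] v=[-2.5180]
Step 7: x=[5.5001] v=[-2.8409]
Step 8: x=[5.1879] v=[-3.1218]
Step 9: x=[4.8523] v=[-3.3565]
Step 10: x=[4.4981] v=[-3.5416]
Step 11: x=[4.1307] v=[-3.6744]
Step 12: x=[3.7554] v=[-3.7529]
Step 13: x=[3.3778] v=[-3.7759]
Step 14: x=[3.0035] v=[-3.7431]
Step 15: x=[2.6380] v=[-3.6549]
Step 16: x=[2.2867] v=[-3.5127]
Step 17: x=[1.9548] v=[-3.3186]
Step 18: x=[1.6473] v=[-3.0754]
Step 19: x=[1.3686] v=[-2.7867]
Step 20: x=[1.1229] v=[-2.4568]
Step 21: x=[0.9138] v=[-2.0906]
Step 22: x=[0.7445] v=[-1.6935]
Step 23: x=[0.6174] v=[-1.2714]
Step 24: x=[0.5344] v=[-0.8305]
Step 25: x=[0.4967] v=[-0.3773]
Step 26: x=[0.5049] v=[0.0815]
First v>=0 after going negative at step 26, time=2.6000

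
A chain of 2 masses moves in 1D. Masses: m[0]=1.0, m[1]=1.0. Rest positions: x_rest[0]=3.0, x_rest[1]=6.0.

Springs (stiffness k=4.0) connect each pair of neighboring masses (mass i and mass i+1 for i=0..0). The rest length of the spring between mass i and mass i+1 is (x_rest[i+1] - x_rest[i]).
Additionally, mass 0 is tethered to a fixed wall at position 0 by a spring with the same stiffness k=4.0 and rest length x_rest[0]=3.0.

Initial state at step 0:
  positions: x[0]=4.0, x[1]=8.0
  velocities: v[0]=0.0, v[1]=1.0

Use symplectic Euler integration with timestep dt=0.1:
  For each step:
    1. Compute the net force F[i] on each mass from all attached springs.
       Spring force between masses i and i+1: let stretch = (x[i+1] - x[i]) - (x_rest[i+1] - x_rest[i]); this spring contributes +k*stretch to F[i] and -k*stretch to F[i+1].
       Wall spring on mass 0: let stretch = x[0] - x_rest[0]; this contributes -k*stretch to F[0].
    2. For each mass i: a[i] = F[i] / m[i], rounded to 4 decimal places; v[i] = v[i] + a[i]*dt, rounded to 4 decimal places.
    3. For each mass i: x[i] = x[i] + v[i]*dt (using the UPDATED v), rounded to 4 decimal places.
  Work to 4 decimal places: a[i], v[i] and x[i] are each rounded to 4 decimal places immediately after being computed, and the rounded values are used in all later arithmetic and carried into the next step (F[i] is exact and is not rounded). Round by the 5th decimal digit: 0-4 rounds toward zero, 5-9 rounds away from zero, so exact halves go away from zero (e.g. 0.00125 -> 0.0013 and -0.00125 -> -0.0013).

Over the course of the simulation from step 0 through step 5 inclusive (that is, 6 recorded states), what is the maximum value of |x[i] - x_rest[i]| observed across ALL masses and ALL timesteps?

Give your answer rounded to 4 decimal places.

Step 0: x=[4.0000 8.0000] v=[0.0000 1.0000]
Step 1: x=[4.0000 8.0600] v=[0.0000 0.6000]
Step 2: x=[4.0024 8.0776] v=[0.0240 0.1760]
Step 3: x=[4.0077 8.0522] v=[0.0531 -0.2541]
Step 4: x=[4.0145 7.9850] v=[0.0678 -0.6719]
Step 5: x=[4.0195 7.8790] v=[0.0502 -1.0601]
Max displacement = 2.0776

Answer: 2.0776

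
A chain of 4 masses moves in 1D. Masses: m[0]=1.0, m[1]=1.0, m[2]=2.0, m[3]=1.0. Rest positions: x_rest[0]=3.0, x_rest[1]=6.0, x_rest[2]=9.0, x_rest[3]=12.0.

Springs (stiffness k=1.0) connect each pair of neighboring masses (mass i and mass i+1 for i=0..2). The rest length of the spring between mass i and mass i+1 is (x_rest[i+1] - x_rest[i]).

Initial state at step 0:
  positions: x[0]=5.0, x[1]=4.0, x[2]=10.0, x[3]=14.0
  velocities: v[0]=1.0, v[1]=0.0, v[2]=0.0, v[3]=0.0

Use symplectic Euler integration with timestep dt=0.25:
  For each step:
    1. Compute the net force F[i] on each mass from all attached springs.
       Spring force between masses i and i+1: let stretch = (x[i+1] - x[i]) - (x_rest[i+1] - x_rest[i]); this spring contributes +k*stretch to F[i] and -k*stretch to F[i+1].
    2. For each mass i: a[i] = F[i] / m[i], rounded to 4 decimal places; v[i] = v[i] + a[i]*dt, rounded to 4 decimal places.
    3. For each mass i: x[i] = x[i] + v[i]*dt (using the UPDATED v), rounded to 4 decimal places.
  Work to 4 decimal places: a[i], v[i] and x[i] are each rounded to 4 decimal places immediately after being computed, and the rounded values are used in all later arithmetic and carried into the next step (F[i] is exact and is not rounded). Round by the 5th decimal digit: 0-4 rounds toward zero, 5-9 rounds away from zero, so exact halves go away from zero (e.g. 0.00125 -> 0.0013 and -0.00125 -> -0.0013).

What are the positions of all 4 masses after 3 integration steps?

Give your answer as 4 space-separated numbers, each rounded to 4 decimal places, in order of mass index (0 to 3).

Answer: 4.3970 6.3264 9.7003 13.6260

Derivation:
Step 0: x=[5.0000 4.0000 10.0000 14.0000] v=[1.0000 0.0000 0.0000 0.0000]
Step 1: x=[5.0000 4.4375 9.9375 13.9375] v=[0.0000 1.7500 -0.2500 -0.2500]
Step 2: x=[4.7774 5.2539 9.8281 13.8125] v=[-0.8906 3.2656 -0.4375 -0.5000]
Step 3: x=[4.3970 6.3264 9.7003 13.6260] v=[-1.5215 4.2900 -0.5112 -0.7461]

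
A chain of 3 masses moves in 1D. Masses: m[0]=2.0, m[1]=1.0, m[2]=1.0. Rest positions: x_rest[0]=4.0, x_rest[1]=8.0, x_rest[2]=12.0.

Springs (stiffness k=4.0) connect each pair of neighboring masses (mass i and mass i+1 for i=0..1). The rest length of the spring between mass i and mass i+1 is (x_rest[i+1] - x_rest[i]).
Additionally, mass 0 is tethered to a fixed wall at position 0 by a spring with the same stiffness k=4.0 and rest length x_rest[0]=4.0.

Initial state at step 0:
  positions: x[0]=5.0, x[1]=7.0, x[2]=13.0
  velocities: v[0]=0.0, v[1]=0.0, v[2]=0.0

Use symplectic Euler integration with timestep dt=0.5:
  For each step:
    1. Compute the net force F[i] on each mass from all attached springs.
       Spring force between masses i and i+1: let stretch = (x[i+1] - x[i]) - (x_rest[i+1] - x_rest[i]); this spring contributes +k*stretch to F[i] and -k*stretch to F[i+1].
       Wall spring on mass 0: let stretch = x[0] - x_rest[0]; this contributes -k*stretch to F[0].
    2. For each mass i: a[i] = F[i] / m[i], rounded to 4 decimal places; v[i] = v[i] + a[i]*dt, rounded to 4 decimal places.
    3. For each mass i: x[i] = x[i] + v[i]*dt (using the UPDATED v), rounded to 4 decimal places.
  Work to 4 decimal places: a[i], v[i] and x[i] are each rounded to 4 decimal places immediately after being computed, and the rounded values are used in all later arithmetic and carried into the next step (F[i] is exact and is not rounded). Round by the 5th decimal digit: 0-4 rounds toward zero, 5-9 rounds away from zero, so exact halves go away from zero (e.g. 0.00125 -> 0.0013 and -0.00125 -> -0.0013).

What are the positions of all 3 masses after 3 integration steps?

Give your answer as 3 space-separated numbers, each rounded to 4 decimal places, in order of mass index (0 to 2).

Step 0: x=[5.0000 7.0000 13.0000] v=[0.0000 0.0000 0.0000]
Step 1: x=[3.5000 11.0000 11.0000] v=[-3.0000 8.0000 -4.0000]
Step 2: x=[4.0000 7.5000 13.0000] v=[1.0000 -7.0000 4.0000]
Step 3: x=[4.2500 6.0000 13.5000] v=[0.5000 -3.0000 1.0000]

Answer: 4.2500 6.0000 13.5000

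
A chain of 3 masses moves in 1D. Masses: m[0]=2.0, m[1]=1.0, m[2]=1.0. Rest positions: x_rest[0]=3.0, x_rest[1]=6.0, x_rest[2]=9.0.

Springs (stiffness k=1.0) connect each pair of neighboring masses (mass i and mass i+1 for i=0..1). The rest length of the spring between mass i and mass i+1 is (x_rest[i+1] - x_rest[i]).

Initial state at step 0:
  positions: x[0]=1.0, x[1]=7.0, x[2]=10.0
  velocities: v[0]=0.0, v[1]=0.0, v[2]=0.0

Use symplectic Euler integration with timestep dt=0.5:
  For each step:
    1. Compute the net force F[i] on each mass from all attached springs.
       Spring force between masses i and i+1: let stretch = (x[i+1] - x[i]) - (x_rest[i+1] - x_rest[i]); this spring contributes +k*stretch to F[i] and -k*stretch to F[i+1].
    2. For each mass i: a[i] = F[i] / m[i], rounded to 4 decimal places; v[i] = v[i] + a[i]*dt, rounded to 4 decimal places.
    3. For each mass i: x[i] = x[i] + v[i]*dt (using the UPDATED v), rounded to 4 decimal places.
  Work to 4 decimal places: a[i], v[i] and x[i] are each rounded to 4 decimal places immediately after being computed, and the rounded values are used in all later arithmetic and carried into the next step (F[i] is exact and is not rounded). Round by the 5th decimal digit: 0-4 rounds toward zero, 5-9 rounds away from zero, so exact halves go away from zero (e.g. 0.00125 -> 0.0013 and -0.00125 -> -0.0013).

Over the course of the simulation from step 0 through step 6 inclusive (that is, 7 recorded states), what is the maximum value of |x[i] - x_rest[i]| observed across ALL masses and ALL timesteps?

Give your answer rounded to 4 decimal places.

Step 0: x=[1.0000 7.0000 10.0000] v=[0.0000 0.0000 0.0000]
Step 1: x=[1.3750 6.2500 10.0000] v=[0.7500 -1.5000 0.0000]
Step 2: x=[1.9844 5.2188 9.8125] v=[1.2188 -2.0625 -0.3750]
Step 3: x=[2.6231 4.5274 9.2266] v=[1.2774 -1.3829 -1.1719]
Step 4: x=[3.1249 4.5347 8.2159] v=[1.0035 0.0146 -2.0215]
Step 5: x=[3.4279 5.1099 7.0349] v=[0.6060 1.1503 -2.3621]
Step 6: x=[3.5662 5.7458 6.1226] v=[0.2765 1.2718 -1.8246]
Max displacement = 2.8774

Answer: 2.8774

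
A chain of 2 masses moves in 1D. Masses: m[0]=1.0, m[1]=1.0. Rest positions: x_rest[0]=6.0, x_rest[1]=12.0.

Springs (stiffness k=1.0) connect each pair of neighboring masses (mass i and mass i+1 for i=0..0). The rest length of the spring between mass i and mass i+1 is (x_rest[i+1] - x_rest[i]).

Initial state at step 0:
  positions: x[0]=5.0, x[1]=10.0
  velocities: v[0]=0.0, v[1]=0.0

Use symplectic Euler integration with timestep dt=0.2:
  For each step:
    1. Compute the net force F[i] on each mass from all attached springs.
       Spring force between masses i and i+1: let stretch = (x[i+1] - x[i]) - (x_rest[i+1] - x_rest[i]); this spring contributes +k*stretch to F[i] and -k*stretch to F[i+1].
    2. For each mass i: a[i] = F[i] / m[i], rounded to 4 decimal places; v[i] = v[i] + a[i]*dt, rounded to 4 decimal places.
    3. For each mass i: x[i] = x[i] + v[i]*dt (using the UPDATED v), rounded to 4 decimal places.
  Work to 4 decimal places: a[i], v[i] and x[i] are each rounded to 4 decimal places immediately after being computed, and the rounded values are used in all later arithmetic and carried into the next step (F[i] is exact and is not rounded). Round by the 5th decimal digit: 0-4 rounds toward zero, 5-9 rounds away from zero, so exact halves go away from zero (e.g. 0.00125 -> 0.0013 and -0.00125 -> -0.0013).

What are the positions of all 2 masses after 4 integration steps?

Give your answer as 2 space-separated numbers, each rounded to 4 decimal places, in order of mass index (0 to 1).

Step 0: x=[5.0000 10.0000] v=[0.0000 0.0000]
Step 1: x=[4.9600 10.0400] v=[-0.2000 0.2000]
Step 2: x=[4.8832 10.1168] v=[-0.3840 0.3840]
Step 3: x=[4.7757 10.2243] v=[-0.5373 0.5373]
Step 4: x=[4.6462 10.3538] v=[-0.6476 0.6476]

Answer: 4.6462 10.3538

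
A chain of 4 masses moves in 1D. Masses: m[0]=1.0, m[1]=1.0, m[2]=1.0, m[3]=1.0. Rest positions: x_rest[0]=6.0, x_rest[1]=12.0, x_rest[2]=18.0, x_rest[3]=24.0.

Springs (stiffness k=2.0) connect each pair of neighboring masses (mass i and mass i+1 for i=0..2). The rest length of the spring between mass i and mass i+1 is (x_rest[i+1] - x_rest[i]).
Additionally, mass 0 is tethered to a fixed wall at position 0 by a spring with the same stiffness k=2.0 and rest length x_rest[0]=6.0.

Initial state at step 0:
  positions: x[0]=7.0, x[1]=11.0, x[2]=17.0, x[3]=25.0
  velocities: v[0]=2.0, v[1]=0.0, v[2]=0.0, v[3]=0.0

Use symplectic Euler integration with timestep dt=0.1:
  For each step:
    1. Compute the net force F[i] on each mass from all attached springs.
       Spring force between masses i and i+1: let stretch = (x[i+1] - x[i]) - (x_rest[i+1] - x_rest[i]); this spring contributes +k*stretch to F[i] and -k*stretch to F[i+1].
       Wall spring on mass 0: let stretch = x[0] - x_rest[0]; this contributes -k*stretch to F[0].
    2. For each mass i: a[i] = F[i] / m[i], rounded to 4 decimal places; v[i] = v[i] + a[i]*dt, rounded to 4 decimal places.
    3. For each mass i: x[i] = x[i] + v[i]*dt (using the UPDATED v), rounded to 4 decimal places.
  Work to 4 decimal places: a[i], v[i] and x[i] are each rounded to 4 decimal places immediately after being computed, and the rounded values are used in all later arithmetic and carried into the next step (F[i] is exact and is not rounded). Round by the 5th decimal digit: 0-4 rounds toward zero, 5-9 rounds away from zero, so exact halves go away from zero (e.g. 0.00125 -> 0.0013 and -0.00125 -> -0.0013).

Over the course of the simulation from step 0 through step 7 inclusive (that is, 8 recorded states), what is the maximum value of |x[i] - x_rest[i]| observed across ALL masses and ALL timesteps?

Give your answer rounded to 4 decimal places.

Answer: 1.2242

Derivation:
Step 0: x=[7.0000 11.0000 17.0000 25.0000] v=[2.0000 0.0000 0.0000 0.0000]
Step 1: x=[7.1400 11.0400 17.0400 24.9600] v=[1.4000 0.4000 0.4000 -0.4000]
Step 2: x=[7.2152 11.1220 17.1184 24.8816] v=[0.7520 0.8200 0.7840 -0.7840]
Step 3: x=[7.2242 11.2458 17.2321 24.7679] v=[0.0903 1.2379 1.1374 -1.1366]
Step 4: x=[7.1692 11.4089 17.3768 24.6235] v=[-0.5502 1.6308 1.4473 -1.4438]
Step 5: x=[7.0556 11.6065 17.5471 24.4542] v=[-1.1361 1.9764 1.7031 -1.6931]
Step 6: x=[6.8919 11.8319 17.7367 24.2668] v=[-1.6370 2.2543 1.8964 -1.8745]
Step 7: x=[6.6892 12.0766 17.9389 24.0688] v=[-2.0274 2.4473 2.0215 -1.9805]
Max displacement = 1.2242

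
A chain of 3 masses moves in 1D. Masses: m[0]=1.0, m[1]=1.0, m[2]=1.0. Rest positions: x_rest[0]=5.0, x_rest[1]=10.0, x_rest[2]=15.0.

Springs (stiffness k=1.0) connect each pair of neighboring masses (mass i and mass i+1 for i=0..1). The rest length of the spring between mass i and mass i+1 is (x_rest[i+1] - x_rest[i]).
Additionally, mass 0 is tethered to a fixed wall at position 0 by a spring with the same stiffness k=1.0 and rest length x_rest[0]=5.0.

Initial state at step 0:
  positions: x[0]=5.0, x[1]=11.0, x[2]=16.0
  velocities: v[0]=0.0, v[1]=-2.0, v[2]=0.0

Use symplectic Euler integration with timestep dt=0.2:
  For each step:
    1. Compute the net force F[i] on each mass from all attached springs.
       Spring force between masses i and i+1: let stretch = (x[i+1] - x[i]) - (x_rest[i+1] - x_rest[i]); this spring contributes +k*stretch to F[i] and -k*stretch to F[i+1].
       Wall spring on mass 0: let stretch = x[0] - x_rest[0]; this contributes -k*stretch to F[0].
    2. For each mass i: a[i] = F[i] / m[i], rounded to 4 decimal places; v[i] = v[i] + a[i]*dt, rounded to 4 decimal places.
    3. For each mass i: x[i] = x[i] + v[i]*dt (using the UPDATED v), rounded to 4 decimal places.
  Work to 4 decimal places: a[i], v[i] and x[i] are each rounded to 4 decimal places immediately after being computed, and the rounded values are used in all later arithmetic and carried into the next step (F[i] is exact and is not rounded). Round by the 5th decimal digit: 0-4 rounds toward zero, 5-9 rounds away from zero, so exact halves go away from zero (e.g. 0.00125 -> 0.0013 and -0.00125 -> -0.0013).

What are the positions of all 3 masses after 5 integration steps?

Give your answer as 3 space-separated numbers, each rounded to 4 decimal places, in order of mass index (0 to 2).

Answer: 5.1784 9.1140 15.6694

Derivation:
Step 0: x=[5.0000 11.0000 16.0000] v=[0.0000 -2.0000 0.0000]
Step 1: x=[5.0400 10.5600 16.0000] v=[0.2000 -2.2000 0.0000]
Step 2: x=[5.0992 10.1168 15.9824] v=[0.2960 -2.2160 -0.0880]
Step 3: x=[5.1551 9.7075 15.9302] v=[0.2797 -2.0464 -0.2611]
Step 4: x=[5.1869 9.3650 15.8291] v=[0.1592 -1.7123 -0.5056]
Step 5: x=[5.1784 9.1140 15.6694] v=[-0.0426 -1.2551 -0.7984]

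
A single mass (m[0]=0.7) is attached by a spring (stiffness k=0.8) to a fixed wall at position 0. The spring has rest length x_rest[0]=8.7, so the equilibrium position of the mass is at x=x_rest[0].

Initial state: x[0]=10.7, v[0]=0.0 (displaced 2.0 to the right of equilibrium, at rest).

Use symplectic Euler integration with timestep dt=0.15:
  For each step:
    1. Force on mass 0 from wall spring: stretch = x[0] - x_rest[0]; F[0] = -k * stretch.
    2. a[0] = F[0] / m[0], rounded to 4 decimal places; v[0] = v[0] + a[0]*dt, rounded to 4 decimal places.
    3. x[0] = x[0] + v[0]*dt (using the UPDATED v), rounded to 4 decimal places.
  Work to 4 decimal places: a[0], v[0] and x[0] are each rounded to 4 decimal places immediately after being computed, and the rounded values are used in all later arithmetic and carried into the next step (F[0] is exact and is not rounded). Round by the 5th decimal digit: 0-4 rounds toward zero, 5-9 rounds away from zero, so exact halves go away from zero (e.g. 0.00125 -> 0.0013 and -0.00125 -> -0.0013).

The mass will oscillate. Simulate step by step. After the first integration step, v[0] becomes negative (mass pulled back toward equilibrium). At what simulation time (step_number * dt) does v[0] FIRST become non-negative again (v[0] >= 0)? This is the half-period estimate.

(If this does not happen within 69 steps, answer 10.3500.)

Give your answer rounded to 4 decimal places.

Answer: 3.0000

Derivation:
Step 0: x=[10.7000] v=[0.0000]
Step 1: x=[10.6486] v=[-0.3429]
Step 2: x=[10.5471] v=[-0.6770]
Step 3: x=[10.3980] v=[-0.9937]
Step 4: x=[10.2053] v=[-1.2848]
Step 5: x=[9.9739] v=[-1.5428]
Step 6: x=[9.7097] v=[-1.7612]
Step 7: x=[9.4196] v=[-1.9343]
Step 8: x=[9.1109] v=[-2.0577]
Step 9: x=[8.7917] v=[-2.1281]
Step 10: x=[8.4701] v=[-2.1438]
Step 11: x=[8.1544] v=[-2.1044]
Step 12: x=[7.8528] v=[-2.0109]
Step 13: x=[7.5729] v=[-1.8657]
Step 14: x=[7.3220] v=[-1.6725]
Step 15: x=[7.1066] v=[-1.4363]
Step 16: x=[6.9321] v=[-1.1632]
Step 17: x=[6.8031] v=[-0.8601]
Step 18: x=[6.7229] v=[-0.5349]
Step 19: x=[6.6935] v=[-0.1960]
Step 20: x=[6.7157] v=[0.1480]
First v>=0 after going negative at step 20, time=3.0000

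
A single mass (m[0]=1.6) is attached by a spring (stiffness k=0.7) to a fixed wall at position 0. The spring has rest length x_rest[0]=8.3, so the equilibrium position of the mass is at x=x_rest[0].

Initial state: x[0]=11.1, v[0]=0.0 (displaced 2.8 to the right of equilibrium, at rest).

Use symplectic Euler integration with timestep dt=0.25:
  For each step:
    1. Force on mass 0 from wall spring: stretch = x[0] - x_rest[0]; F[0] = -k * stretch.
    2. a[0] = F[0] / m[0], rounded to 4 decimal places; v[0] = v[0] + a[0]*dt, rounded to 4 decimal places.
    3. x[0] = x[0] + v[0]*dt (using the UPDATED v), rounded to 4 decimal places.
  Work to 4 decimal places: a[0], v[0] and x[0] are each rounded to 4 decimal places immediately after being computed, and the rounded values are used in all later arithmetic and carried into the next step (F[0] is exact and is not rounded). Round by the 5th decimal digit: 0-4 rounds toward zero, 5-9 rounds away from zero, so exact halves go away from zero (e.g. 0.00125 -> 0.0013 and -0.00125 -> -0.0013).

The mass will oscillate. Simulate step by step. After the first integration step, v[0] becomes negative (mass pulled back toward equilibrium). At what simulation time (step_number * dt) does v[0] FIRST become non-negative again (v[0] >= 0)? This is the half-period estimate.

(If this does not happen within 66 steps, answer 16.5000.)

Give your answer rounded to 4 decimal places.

Step 0: x=[11.1000] v=[0.0000]
Step 1: x=[11.0234] v=[-0.3063]
Step 2: x=[10.8724] v=[-0.6042]
Step 3: x=[10.6510] v=[-0.8856]
Step 4: x=[10.3653] v=[-1.1428]
Step 5: x=[10.0231] v=[-1.3687]
Step 6: x=[9.6338] v=[-1.5572]
Step 7: x=[9.2080] v=[-1.7031]
Step 8: x=[8.7574] v=[-1.8024]
Step 9: x=[8.2943] v=[-1.8524]
Step 10: x=[7.8314] v=[-1.8518]
Step 11: x=[7.3813] v=[-1.8006]
Step 12: x=[6.9563] v=[-1.7001]
Step 13: x=[6.5680] v=[-1.5531]
Step 14: x=[6.2271] v=[-1.3637]
Step 15: x=[5.9429] v=[-1.1370]
Step 16: x=[5.7231] v=[-0.8792]
Step 17: x=[5.5738] v=[-0.5974]
Step 18: x=[5.4990] v=[-0.2992]
Step 19: x=[5.5008] v=[0.0072]
First v>=0 after going negative at step 19, time=4.7500

Answer: 4.7500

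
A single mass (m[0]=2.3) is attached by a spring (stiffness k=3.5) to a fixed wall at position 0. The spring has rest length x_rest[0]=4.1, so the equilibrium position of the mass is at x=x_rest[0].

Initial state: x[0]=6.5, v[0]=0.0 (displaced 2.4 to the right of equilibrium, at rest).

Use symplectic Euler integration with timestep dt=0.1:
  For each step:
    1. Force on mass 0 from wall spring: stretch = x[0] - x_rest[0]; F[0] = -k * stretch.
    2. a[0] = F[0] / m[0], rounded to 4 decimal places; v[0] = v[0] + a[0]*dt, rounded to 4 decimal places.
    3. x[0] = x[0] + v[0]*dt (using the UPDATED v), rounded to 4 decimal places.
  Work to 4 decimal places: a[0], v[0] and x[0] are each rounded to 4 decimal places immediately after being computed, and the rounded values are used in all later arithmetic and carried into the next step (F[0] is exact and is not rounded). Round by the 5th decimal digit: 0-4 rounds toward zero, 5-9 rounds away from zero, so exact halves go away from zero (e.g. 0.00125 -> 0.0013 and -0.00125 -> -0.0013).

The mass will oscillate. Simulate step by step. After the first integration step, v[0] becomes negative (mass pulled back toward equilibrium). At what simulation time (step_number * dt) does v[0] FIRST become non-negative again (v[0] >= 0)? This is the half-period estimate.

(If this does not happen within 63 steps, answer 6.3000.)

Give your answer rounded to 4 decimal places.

Step 0: x=[6.5000] v=[0.0000]
Step 1: x=[6.4635] v=[-0.3652]
Step 2: x=[6.3910] v=[-0.7249]
Step 3: x=[6.2837] v=[-1.0735]
Step 4: x=[6.1431] v=[-1.4058]
Step 5: x=[5.9714] v=[-1.7167]
Step 6: x=[5.7713] v=[-2.0015]
Step 7: x=[5.5457] v=[-2.2558]
Step 8: x=[5.2981] v=[-2.4758]
Step 9: x=[5.0323] v=[-2.6581]
Step 10: x=[4.7523] v=[-2.8000]
Step 11: x=[4.4624] v=[-2.8993]
Step 12: x=[4.1670] v=[-2.9545]
Step 13: x=[3.8705] v=[-2.9647]
Step 14: x=[3.5775] v=[-2.9298]
Step 15: x=[3.2925] v=[-2.8503]
Step 16: x=[3.0198] v=[-2.7274]
Step 17: x=[2.7635] v=[-2.5630]
Step 18: x=[2.5275] v=[-2.3596]
Step 19: x=[2.3155] v=[-2.1203]
Step 20: x=[2.1306] v=[-1.8488]
Step 21: x=[1.9757] v=[-1.5491]
Step 22: x=[1.8531] v=[-1.2258]
Step 23: x=[1.7647] v=[-0.8839]
Step 24: x=[1.7119] v=[-0.5285]
Step 25: x=[1.6954] v=[-0.1651]
Step 26: x=[1.7155] v=[0.2008]
First v>=0 after going negative at step 26, time=2.6000

Answer: 2.6000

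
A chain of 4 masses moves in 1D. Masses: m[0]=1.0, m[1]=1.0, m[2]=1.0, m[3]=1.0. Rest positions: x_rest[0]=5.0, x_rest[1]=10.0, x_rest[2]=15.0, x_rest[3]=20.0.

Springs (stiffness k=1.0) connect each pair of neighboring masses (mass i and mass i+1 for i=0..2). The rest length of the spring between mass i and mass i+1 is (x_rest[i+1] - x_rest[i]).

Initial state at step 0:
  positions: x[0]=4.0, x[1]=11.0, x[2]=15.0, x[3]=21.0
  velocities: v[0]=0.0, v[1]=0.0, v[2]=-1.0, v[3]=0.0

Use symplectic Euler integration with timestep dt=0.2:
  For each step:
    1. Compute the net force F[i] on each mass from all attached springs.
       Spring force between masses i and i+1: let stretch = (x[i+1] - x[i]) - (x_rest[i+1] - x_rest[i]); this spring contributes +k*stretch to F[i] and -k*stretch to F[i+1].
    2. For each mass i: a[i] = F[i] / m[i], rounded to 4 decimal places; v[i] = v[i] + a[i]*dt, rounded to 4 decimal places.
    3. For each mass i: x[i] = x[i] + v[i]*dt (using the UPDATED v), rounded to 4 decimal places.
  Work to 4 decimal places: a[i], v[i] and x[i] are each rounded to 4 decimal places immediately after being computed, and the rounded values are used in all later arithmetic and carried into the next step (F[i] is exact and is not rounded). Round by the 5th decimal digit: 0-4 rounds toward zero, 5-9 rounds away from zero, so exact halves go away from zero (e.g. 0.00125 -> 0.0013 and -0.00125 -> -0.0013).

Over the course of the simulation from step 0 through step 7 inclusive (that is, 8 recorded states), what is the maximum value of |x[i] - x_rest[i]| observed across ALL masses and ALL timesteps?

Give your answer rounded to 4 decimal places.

Step 0: x=[4.0000 11.0000 15.0000 21.0000] v=[0.0000 0.0000 -1.0000 0.0000]
Step 1: x=[4.0800 10.8800 14.8800 20.9600] v=[0.4000 -0.6000 -0.6000 -0.2000]
Step 2: x=[4.2320 10.6480 14.8432 20.8768] v=[0.7600 -1.1600 -0.1840 -0.4160]
Step 3: x=[4.4406 10.3272 14.8799 20.7523] v=[1.0432 -1.6042 0.1837 -0.6227]
Step 4: x=[4.6847 9.9530 14.9694 20.5929] v=[1.2205 -1.8710 0.4476 -0.7972]
Step 5: x=[4.9395 9.5687 15.0832 20.4085] v=[1.2742 -1.9214 0.5690 -0.9219]
Step 6: x=[5.1795 9.2198 15.1894 20.2111] v=[1.2000 -1.7443 0.5312 -0.9870]
Step 7: x=[5.3811 8.9481 15.2577 20.0128] v=[1.0081 -1.3584 0.3416 -0.9913]
Max displacement = 1.0519

Answer: 1.0519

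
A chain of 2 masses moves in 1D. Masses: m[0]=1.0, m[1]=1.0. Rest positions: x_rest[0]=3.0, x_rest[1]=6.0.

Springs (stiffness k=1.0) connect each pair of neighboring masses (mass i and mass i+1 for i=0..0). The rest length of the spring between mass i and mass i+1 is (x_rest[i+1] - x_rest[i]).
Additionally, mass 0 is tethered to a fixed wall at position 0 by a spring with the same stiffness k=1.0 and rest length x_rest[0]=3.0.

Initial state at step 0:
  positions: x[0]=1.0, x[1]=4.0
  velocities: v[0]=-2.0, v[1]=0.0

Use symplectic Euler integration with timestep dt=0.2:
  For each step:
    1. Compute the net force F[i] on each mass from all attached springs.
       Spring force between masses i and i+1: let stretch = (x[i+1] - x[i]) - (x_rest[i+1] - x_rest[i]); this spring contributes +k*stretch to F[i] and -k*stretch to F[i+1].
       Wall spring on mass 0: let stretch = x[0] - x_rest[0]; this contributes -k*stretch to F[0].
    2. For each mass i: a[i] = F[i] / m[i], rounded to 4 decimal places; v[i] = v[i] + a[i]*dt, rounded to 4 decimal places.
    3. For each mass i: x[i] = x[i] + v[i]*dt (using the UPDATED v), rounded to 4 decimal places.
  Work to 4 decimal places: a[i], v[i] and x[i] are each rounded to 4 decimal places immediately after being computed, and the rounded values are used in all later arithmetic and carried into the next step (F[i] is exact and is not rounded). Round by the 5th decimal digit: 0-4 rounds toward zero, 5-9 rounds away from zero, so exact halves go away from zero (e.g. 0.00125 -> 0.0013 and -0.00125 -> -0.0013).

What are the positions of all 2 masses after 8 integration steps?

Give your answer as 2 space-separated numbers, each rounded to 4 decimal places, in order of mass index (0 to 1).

Answer: 1.5847 3.5906

Derivation:
Step 0: x=[1.0000 4.0000] v=[-2.0000 0.0000]
Step 1: x=[0.6800 4.0000] v=[-1.6000 0.0000]
Step 2: x=[0.4656 3.9872] v=[-1.0720 -0.0640]
Step 3: x=[0.3734 3.9535] v=[-0.4608 -0.1683]
Step 4: x=[0.4095 3.8966] v=[0.1805 -0.2843]
Step 5: x=[0.5687 3.8203] v=[0.7960 -0.3817]
Step 6: x=[0.8352 3.7339] v=[1.3326 -0.4320]
Step 7: x=[1.1843 3.6516] v=[1.7453 -0.4117]
Step 8: x=[1.5847 3.5906] v=[2.0019 -0.3052]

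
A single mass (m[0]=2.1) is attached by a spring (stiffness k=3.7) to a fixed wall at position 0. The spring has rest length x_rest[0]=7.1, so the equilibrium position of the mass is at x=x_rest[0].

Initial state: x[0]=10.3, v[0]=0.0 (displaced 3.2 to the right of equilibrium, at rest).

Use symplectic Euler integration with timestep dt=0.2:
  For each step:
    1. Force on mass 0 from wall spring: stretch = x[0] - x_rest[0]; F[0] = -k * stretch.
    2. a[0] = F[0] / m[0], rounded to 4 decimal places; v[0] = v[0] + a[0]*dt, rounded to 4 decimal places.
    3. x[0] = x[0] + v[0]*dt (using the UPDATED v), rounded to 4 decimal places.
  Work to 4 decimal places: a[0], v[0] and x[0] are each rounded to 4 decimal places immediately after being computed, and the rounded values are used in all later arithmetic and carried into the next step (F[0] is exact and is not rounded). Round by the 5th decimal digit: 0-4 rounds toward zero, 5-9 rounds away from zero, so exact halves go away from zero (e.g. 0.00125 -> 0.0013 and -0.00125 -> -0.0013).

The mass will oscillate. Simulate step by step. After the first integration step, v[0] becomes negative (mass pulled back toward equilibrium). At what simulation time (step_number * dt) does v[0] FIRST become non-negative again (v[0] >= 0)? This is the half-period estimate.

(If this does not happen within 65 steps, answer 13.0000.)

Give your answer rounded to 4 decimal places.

Step 0: x=[10.3000] v=[0.0000]
Step 1: x=[10.0745] v=[-1.1276]
Step 2: x=[9.6393] v=[-2.1758]
Step 3: x=[9.0252] v=[-3.0706]
Step 4: x=[8.2754] v=[-3.7490]
Step 5: x=[7.4428] v=[-4.1632]
Step 6: x=[6.5860] v=[-4.2840]
Step 7: x=[5.7654] v=[-4.1029]
Step 8: x=[5.0389] v=[-3.6326]
Step 9: x=[4.4576] v=[-2.9063]
Step 10: x=[4.0626] v=[-1.9752]
Step 11: x=[3.8816] v=[-0.9049]
Step 12: x=[3.9274] v=[0.2292]
First v>=0 after going negative at step 12, time=2.4000

Answer: 2.4000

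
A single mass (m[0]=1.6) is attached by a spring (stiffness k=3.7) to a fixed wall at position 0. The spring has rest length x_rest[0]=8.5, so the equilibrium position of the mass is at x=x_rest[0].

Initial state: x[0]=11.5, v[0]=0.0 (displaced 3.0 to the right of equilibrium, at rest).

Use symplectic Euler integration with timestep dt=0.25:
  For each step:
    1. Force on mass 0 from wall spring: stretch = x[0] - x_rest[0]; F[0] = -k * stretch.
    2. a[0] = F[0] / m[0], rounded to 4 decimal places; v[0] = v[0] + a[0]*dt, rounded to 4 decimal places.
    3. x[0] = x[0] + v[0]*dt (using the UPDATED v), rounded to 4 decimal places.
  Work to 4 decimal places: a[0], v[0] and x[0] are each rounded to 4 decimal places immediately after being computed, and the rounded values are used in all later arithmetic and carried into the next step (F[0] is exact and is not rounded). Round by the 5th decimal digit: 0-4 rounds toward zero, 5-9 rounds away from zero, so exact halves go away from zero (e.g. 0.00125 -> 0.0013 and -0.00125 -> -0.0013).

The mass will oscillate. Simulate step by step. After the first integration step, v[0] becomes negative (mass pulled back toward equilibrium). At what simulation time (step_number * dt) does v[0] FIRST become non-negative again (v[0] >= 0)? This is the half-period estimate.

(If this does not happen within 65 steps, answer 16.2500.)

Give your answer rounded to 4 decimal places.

Step 0: x=[11.5000] v=[0.0000]
Step 1: x=[11.0664] v=[-1.7344]
Step 2: x=[10.2619] v=[-3.2181]
Step 3: x=[9.2027] v=[-4.2367]
Step 4: x=[8.0420] v=[-4.6430]
Step 5: x=[6.9475] v=[-4.3782]
Step 6: x=[6.0773] v=[-3.4807]
Step 7: x=[5.5573] v=[-2.0801]
Step 8: x=[5.4626] v=[-0.3789]
Step 9: x=[5.8069] v=[1.3771]
First v>=0 after going negative at step 9, time=2.2500

Answer: 2.2500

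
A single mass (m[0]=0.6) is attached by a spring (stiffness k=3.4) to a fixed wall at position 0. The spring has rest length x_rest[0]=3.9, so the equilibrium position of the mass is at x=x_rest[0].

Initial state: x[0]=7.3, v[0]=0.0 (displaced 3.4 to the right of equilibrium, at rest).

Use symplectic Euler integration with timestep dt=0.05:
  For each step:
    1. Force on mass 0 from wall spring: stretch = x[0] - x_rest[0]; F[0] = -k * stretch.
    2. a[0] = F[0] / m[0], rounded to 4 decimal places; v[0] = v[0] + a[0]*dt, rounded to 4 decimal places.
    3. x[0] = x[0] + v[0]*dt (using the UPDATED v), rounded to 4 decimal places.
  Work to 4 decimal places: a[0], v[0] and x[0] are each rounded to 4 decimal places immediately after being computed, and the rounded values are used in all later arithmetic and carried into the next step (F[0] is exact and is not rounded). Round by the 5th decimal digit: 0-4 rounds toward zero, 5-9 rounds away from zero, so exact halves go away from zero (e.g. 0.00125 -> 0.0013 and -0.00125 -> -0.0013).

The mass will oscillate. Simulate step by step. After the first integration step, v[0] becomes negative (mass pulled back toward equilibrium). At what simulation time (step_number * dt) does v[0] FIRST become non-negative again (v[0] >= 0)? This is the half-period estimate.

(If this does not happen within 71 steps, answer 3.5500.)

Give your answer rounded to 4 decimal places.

Answer: 1.3500

Derivation:
Step 0: x=[7.3000] v=[0.0000]
Step 1: x=[7.2518] v=[-0.9633]
Step 2: x=[7.1562] v=[-1.9130]
Step 3: x=[7.0144] v=[-2.8356]
Step 4: x=[6.8285] v=[-3.7180]
Step 5: x=[6.6011] v=[-4.5477]
Step 6: x=[6.3355] v=[-5.3130]
Step 7: x=[6.0353] v=[-6.0031]
Step 8: x=[5.7049] v=[-6.6081]
Step 9: x=[5.3489] v=[-7.1195]
Step 10: x=[4.9724] v=[-7.5300]
Step 11: x=[4.5807] v=[-7.8338]
Step 12: x=[4.1794] v=[-8.0267]
Step 13: x=[3.7741] v=[-8.1059]
Step 14: x=[3.3706] v=[-8.0702]
Step 15: x=[2.9746] v=[-7.9202]
Step 16: x=[2.5917] v=[-7.6580]
Step 17: x=[2.2273] v=[-7.2873]
Step 18: x=[1.8866] v=[-6.8134]
Step 19: x=[1.5745] v=[-6.2429]
Step 20: x=[1.2953] v=[-5.5840]
Step 21: x=[1.0530] v=[-4.8460]
Step 22: x=[0.8510] v=[-4.0394]
Step 23: x=[0.6922] v=[-3.1755]
Step 24: x=[0.5789] v=[-2.2666]
Step 25: x=[0.5126] v=[-1.3256]
Step 26: x=[0.4943] v=[-0.3658]
Step 27: x=[0.5243] v=[0.5992]
First v>=0 after going negative at step 27, time=1.3500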